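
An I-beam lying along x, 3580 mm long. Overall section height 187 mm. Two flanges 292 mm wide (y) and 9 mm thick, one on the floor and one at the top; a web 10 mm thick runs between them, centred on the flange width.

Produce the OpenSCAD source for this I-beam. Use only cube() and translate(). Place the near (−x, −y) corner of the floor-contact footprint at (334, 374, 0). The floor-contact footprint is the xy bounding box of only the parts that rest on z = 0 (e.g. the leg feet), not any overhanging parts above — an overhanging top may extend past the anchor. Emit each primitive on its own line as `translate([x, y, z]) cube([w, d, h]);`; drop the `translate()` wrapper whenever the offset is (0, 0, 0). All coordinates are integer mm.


translate([334, 374, 0]) cube([3580, 292, 9]);
translate([334, 515, 9]) cube([3580, 10, 169]);
translate([334, 374, 178]) cube([3580, 292, 9]);


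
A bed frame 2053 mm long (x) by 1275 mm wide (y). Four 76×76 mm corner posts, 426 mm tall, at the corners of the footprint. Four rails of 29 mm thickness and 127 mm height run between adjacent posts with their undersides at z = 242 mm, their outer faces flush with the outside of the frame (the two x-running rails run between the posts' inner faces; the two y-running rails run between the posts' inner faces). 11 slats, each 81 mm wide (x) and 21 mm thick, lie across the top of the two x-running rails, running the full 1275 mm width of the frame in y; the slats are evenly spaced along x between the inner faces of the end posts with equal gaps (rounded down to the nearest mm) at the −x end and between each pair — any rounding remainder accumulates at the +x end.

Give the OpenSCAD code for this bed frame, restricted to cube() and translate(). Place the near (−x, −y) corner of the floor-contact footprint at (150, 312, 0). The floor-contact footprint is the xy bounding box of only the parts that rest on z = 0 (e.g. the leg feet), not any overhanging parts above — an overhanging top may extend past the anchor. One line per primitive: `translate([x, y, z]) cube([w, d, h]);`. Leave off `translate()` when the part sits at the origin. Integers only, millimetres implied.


translate([150, 312, 0]) cube([76, 76, 426]);
translate([150, 1511, 0]) cube([76, 76, 426]);
translate([2127, 312, 0]) cube([76, 76, 426]);
translate([2127, 1511, 0]) cube([76, 76, 426]);
translate([226, 312, 242]) cube([1901, 29, 127]);
translate([226, 1558, 242]) cube([1901, 29, 127]);
translate([150, 388, 242]) cube([29, 1123, 127]);
translate([2174, 388, 242]) cube([29, 1123, 127]);
translate([310, 312, 369]) cube([81, 1275, 21]);
translate([475, 312, 369]) cube([81, 1275, 21]);
translate([640, 312, 369]) cube([81, 1275, 21]);
translate([805, 312, 369]) cube([81, 1275, 21]);
translate([970, 312, 369]) cube([81, 1275, 21]);
translate([1135, 312, 369]) cube([81, 1275, 21]);
translate([1300, 312, 369]) cube([81, 1275, 21]);
translate([1465, 312, 369]) cube([81, 1275, 21]);
translate([1630, 312, 369]) cube([81, 1275, 21]);
translate([1795, 312, 369]) cube([81, 1275, 21]);
translate([1960, 312, 369]) cube([81, 1275, 21]);


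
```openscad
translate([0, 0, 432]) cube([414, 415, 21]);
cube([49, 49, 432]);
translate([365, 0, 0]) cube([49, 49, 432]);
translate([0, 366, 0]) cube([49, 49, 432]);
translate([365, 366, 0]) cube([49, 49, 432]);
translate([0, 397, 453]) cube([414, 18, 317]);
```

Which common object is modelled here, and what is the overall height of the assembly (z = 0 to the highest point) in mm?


A chair. The overall height is 770 mm.

A slab on four corner posts with a tall panel at the back — a chair. The seat slab sits at z = 432 with thickness 21, and the 317 mm backrest starts at the seat top, so the overall height is 432 + 21 + 317 = 770 mm.


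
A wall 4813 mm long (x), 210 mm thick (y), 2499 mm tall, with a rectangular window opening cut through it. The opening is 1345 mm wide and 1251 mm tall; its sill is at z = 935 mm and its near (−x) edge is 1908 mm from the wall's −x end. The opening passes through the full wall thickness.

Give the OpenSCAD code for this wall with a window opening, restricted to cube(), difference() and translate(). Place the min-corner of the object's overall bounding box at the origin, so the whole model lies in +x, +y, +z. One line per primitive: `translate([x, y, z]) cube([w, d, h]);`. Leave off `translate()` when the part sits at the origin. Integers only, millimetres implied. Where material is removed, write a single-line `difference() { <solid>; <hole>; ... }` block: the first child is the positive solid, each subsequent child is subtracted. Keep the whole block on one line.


difference() { cube([4813, 210, 2499]); translate([1908, 0, 935]) cube([1345, 210, 1251]); }


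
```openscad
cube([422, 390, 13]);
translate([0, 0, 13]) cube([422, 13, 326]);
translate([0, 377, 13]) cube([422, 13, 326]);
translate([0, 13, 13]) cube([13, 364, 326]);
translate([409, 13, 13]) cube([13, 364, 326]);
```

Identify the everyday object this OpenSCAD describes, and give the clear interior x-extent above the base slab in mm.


An open box. The internal width is 396 mm.

A 422×390 base slab with four walls standing on it — an open box. The base is 422 mm wide and the walls are 13 mm thick, so the internal width is 422 − 2 × 13 = 396 mm.


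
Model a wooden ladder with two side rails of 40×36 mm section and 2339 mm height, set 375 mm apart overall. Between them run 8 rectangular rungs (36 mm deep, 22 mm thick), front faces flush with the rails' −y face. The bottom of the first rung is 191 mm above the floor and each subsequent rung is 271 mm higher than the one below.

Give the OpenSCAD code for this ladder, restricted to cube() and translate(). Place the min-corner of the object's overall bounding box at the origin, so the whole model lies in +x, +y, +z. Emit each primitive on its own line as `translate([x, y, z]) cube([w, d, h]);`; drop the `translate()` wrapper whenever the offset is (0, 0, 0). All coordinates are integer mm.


cube([40, 36, 2339]);
translate([335, 0, 0]) cube([40, 36, 2339]);
translate([40, 0, 191]) cube([295, 36, 22]);
translate([40, 0, 462]) cube([295, 36, 22]);
translate([40, 0, 733]) cube([295, 36, 22]);
translate([40, 0, 1004]) cube([295, 36, 22]);
translate([40, 0, 1275]) cube([295, 36, 22]);
translate([40, 0, 1546]) cube([295, 36, 22]);
translate([40, 0, 1817]) cube([295, 36, 22]);
translate([40, 0, 2088]) cube([295, 36, 22]);


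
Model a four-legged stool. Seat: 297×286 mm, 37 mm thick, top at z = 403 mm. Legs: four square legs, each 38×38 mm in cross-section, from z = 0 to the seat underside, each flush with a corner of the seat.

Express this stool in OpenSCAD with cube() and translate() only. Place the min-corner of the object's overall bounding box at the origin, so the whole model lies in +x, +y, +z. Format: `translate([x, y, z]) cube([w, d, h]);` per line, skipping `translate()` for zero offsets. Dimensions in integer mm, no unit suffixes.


// leg_h = 403 - 37 = 366
translate([0, 0, 366]) cube([297, 286, 37]);
cube([38, 38, 366]);
translate([259, 0, 0]) cube([38, 38, 366]);
translate([0, 248, 0]) cube([38, 38, 366]);
translate([259, 248, 0]) cube([38, 38, 366]);


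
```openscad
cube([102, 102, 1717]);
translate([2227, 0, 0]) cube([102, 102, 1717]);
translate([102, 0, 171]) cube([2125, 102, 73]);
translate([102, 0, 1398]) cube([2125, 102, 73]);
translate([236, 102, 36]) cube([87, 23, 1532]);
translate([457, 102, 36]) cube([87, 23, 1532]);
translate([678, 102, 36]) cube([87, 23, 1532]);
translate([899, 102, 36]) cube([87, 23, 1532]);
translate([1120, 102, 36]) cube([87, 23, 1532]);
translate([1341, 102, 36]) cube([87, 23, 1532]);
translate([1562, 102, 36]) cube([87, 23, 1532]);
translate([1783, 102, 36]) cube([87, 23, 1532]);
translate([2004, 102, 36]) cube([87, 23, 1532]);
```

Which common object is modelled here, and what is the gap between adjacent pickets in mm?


A fence section. The picket gap is 134 mm.

Two posts, two rails, 9 pickets — a fence section. Span 2125 mm holds 9 pickets of 87 mm with 10 equal gaps: ⌊(2125 − 9·87) / 10⌋ = 134 mm.


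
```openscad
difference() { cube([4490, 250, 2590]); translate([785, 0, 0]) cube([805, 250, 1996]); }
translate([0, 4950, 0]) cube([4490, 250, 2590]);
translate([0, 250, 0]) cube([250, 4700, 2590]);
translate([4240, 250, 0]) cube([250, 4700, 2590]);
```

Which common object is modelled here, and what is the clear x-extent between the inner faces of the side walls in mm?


A single room. The interior width is 3990 mm.

Four walls enclosing a rectangle with a door in the front wall — a room. Outside width 4490 minus two 250 mm walls gives 3990 mm.


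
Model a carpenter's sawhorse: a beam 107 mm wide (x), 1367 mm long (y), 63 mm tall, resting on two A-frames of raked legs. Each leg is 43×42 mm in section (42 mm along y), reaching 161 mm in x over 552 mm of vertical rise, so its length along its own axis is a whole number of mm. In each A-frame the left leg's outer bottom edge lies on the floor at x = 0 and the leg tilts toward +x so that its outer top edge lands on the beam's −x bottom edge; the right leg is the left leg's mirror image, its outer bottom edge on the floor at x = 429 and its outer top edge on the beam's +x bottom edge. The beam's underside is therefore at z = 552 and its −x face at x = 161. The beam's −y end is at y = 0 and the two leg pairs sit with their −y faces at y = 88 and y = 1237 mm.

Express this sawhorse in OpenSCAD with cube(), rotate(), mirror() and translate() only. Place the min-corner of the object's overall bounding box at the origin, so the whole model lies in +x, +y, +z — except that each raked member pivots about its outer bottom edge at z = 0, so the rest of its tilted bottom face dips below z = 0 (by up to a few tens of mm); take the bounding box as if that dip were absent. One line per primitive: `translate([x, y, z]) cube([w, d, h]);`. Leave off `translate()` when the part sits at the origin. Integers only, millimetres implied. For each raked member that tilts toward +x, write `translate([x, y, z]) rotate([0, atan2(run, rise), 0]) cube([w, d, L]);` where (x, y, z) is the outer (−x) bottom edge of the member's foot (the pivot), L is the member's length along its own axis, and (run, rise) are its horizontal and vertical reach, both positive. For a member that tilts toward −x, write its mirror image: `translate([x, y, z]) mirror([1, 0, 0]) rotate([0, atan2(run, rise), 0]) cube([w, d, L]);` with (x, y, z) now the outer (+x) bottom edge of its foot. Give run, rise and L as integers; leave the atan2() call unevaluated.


translate([161, 0, 552]) cube([107, 1367, 63]);
translate([0, 88, 0]) rotate([0, atan2(161, 552), 0]) cube([43, 42, 575]);
translate([429, 88, 0]) mirror([1, 0, 0]) rotate([0, atan2(161, 552), 0]) cube([43, 42, 575]);
translate([0, 1237, 0]) rotate([0, atan2(161, 552), 0]) cube([43, 42, 575]);
translate([429, 1237, 0]) mirror([1, 0, 0]) rotate([0, atan2(161, 552), 0]) cube([43, 42, 575]);


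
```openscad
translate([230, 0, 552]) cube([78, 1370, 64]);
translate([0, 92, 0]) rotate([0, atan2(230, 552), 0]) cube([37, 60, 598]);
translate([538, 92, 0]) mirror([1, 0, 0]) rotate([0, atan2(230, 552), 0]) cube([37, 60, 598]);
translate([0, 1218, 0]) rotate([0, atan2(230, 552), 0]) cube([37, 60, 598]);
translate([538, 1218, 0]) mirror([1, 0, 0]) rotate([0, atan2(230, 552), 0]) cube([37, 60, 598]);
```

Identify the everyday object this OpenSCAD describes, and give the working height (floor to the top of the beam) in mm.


A sawhorse. The overall height is 616 mm.

A beam across two mirrored pairs of raked legs — a sawhorse. The beam's underside is at z = 552 (matching the legs' vertical rise in atan2(230, 552)) and the beam is 64 mm tall, so its top is at 552 + 64 = 616 mm. The raked legs top out at the beam's underside, so that is the highest point.


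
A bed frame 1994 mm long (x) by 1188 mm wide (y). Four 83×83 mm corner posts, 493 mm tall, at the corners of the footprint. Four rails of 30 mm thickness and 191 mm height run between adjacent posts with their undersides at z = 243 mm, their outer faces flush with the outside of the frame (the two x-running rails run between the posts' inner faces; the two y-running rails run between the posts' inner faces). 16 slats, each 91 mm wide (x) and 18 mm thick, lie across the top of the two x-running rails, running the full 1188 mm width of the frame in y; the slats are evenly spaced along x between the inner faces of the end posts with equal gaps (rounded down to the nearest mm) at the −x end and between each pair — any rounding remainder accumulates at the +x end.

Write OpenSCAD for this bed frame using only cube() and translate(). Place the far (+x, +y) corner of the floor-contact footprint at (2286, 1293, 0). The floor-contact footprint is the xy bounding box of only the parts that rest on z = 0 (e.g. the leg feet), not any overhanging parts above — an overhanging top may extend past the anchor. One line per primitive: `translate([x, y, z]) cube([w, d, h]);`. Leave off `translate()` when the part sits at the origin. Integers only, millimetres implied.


translate([292, 105, 0]) cube([83, 83, 493]);
translate([292, 1210, 0]) cube([83, 83, 493]);
translate([2203, 105, 0]) cube([83, 83, 493]);
translate([2203, 1210, 0]) cube([83, 83, 493]);
translate([375, 105, 243]) cube([1828, 30, 191]);
translate([375, 1263, 243]) cube([1828, 30, 191]);
translate([292, 188, 243]) cube([30, 1022, 191]);
translate([2256, 188, 243]) cube([30, 1022, 191]);
translate([396, 105, 434]) cube([91, 1188, 18]);
translate([508, 105, 434]) cube([91, 1188, 18]);
translate([620, 105, 434]) cube([91, 1188, 18]);
translate([732, 105, 434]) cube([91, 1188, 18]);
translate([844, 105, 434]) cube([91, 1188, 18]);
translate([956, 105, 434]) cube([91, 1188, 18]);
translate([1068, 105, 434]) cube([91, 1188, 18]);
translate([1180, 105, 434]) cube([91, 1188, 18]);
translate([1292, 105, 434]) cube([91, 1188, 18]);
translate([1404, 105, 434]) cube([91, 1188, 18]);
translate([1516, 105, 434]) cube([91, 1188, 18]);
translate([1628, 105, 434]) cube([91, 1188, 18]);
translate([1740, 105, 434]) cube([91, 1188, 18]);
translate([1852, 105, 434]) cube([91, 1188, 18]);
translate([1964, 105, 434]) cube([91, 1188, 18]);
translate([2076, 105, 434]) cube([91, 1188, 18]);


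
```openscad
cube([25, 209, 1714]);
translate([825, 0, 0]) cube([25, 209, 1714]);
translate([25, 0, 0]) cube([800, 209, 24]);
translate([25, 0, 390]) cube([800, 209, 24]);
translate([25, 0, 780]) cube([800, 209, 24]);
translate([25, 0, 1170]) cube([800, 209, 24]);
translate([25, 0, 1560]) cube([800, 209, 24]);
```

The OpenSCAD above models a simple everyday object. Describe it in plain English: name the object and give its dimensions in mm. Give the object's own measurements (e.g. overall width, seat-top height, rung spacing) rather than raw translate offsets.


An open bookshelf. Two side panels, each 25 mm thick, 209 mm deep and 1714 mm tall, stand 850 mm apart (outside-to-outside). Between them sit 5 shelves, each 24 mm thick and 209 mm deep, spanning the full gap between the sides. The bottom shelf rests on the floor (its underside at z = 0) and the clear gap between one shelf's top and the next shelf's underside is 366 mm.


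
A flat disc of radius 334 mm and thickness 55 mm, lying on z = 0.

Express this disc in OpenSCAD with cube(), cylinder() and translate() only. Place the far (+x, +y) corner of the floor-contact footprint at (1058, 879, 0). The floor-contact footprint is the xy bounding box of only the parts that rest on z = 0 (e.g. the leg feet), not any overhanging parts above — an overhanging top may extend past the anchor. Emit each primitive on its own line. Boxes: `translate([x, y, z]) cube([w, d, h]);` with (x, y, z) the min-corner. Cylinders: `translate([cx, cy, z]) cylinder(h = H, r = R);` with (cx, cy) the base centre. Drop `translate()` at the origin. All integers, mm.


translate([724, 545, 0]) cylinder(h = 55, r = 334);


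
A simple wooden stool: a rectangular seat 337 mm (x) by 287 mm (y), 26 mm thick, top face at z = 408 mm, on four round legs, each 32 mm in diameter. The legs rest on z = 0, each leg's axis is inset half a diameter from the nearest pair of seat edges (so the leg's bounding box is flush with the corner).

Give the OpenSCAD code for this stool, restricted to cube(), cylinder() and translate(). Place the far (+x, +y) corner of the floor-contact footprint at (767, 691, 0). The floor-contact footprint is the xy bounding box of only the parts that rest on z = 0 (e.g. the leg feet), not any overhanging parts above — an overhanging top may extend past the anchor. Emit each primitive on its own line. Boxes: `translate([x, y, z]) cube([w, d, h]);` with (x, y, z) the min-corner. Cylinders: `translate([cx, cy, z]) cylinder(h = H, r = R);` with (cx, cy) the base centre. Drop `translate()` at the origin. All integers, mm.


translate([430, 404, 382]) cube([337, 287, 26]);
translate([446, 420, 0]) cylinder(h = 382, r = 16);
translate([751, 420, 0]) cylinder(h = 382, r = 16);
translate([446, 675, 0]) cylinder(h = 382, r = 16);
translate([751, 675, 0]) cylinder(h = 382, r = 16);


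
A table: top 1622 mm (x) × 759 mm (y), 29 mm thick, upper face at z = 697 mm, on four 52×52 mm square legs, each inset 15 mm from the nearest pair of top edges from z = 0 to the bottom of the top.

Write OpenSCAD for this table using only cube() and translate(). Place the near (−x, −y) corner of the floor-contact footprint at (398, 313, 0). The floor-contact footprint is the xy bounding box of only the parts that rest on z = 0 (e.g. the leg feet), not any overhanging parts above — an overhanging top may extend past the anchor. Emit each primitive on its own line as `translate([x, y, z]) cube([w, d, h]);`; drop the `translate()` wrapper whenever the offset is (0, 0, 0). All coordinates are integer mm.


// leg_h = 697 - 29 = 668
translate([383, 298, 668]) cube([1622, 759, 29]);
translate([398, 313, 0]) cube([52, 52, 668]);
translate([1938, 313, 0]) cube([52, 52, 668]);
translate([398, 990, 0]) cube([52, 52, 668]);
translate([1938, 990, 0]) cube([52, 52, 668]);


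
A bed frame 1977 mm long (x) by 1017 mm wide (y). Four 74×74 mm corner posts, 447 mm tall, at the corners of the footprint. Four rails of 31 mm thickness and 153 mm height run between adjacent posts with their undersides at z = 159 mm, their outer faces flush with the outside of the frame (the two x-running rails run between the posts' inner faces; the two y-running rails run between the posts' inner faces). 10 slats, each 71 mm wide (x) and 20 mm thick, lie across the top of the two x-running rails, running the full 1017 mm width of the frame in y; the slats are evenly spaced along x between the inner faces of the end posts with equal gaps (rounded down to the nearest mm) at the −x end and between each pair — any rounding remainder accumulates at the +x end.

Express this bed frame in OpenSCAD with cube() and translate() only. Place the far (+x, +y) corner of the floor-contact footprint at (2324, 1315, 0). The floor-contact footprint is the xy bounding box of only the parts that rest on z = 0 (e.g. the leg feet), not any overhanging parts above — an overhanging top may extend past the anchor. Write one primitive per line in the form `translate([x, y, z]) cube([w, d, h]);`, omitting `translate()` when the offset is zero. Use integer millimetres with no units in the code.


translate([347, 298, 0]) cube([74, 74, 447]);
translate([347, 1241, 0]) cube([74, 74, 447]);
translate([2250, 298, 0]) cube([74, 74, 447]);
translate([2250, 1241, 0]) cube([74, 74, 447]);
translate([421, 298, 159]) cube([1829, 31, 153]);
translate([421, 1284, 159]) cube([1829, 31, 153]);
translate([347, 372, 159]) cube([31, 869, 153]);
translate([2293, 372, 159]) cube([31, 869, 153]);
translate([522, 298, 312]) cube([71, 1017, 20]);
translate([694, 298, 312]) cube([71, 1017, 20]);
translate([866, 298, 312]) cube([71, 1017, 20]);
translate([1038, 298, 312]) cube([71, 1017, 20]);
translate([1210, 298, 312]) cube([71, 1017, 20]);
translate([1382, 298, 312]) cube([71, 1017, 20]);
translate([1554, 298, 312]) cube([71, 1017, 20]);
translate([1726, 298, 312]) cube([71, 1017, 20]);
translate([1898, 298, 312]) cube([71, 1017, 20]);
translate([2070, 298, 312]) cube([71, 1017, 20]);


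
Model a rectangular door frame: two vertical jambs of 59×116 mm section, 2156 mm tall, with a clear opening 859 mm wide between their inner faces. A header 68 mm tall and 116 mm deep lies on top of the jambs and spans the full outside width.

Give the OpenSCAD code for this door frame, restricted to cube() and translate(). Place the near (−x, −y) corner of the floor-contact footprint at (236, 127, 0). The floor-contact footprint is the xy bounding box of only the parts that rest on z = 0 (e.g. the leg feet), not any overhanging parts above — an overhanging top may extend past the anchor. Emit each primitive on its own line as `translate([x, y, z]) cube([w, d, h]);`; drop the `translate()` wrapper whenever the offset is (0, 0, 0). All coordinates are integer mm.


translate([236, 127, 0]) cube([59, 116, 2156]);
translate([1154, 127, 0]) cube([59, 116, 2156]);
translate([236, 127, 2156]) cube([977, 116, 68]);


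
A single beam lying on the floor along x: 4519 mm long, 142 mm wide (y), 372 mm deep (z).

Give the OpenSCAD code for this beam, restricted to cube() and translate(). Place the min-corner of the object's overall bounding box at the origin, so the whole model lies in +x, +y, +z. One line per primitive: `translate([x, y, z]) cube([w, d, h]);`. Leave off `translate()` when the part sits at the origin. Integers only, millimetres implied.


cube([4519, 142, 372]);


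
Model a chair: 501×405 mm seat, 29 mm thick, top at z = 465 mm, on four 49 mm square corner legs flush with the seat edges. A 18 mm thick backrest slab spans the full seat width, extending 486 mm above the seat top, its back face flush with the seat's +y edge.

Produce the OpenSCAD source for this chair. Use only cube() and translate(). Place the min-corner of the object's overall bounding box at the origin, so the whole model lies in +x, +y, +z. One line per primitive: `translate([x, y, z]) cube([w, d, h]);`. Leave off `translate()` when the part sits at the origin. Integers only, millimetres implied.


translate([0, 0, 436]) cube([501, 405, 29]);
cube([49, 49, 436]);
translate([452, 0, 0]) cube([49, 49, 436]);
translate([0, 356, 0]) cube([49, 49, 436]);
translate([452, 356, 0]) cube([49, 49, 436]);
translate([0, 387, 465]) cube([501, 18, 486]);


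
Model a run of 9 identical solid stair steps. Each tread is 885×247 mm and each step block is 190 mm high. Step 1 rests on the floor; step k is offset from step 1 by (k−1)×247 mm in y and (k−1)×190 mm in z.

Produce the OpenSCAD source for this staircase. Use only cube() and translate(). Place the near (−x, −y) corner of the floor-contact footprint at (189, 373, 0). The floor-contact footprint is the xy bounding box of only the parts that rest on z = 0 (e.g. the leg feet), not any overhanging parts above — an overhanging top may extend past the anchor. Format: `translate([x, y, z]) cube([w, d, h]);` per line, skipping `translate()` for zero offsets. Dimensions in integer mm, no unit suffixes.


translate([189, 373, 0]) cube([885, 247, 190]);
translate([189, 620, 190]) cube([885, 247, 190]);
translate([189, 867, 380]) cube([885, 247, 190]);
translate([189, 1114, 570]) cube([885, 247, 190]);
translate([189, 1361, 760]) cube([885, 247, 190]);
translate([189, 1608, 950]) cube([885, 247, 190]);
translate([189, 1855, 1140]) cube([885, 247, 190]);
translate([189, 2102, 1330]) cube([885, 247, 190]);
translate([189, 2349, 1520]) cube([885, 247, 190]);


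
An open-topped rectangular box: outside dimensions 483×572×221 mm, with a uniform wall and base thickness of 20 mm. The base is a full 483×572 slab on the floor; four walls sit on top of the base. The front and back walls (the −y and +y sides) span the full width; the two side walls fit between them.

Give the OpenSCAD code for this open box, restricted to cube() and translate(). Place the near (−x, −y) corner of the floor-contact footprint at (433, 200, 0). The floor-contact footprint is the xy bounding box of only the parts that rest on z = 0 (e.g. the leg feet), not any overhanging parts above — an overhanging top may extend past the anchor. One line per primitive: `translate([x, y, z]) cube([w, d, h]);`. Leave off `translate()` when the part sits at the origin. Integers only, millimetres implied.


translate([433, 200, 0]) cube([483, 572, 20]);
translate([433, 200, 20]) cube([483, 20, 201]);
translate([433, 752, 20]) cube([483, 20, 201]);
translate([433, 220, 20]) cube([20, 532, 201]);
translate([896, 220, 20]) cube([20, 532, 201]);


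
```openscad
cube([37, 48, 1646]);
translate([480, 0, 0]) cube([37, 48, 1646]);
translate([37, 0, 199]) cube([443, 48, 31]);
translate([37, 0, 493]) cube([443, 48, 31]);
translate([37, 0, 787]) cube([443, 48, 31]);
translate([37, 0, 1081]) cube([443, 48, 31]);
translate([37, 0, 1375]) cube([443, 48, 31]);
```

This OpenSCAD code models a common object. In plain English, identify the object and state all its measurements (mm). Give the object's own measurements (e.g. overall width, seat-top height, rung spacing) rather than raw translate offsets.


A straight ladder. Two 37×48 mm vertical rails, 1646 mm tall, stand 517 mm apart (outside-to-outside) with their front faces coplanar on the −y side. 5 rungs, each 48 mm deep and 31 mm tall, span between the inner faces of the rails, front faces flush with the rails. The lowest rung's underside is at z = 199 mm and rungs are spaced 294 mm apart (underside to underside).


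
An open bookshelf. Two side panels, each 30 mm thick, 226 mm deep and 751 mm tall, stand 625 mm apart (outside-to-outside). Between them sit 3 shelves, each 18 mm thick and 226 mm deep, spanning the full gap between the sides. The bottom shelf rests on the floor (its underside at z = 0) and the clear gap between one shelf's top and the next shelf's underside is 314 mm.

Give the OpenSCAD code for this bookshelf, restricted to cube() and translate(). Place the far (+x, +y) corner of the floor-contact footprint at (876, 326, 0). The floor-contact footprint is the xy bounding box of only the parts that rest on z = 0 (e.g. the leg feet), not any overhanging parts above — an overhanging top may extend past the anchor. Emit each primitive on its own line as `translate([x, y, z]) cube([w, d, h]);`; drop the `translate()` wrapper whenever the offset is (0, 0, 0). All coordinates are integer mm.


translate([251, 100, 0]) cube([30, 226, 751]);
translate([846, 100, 0]) cube([30, 226, 751]);
translate([281, 100, 0]) cube([565, 226, 18]);
translate([281, 100, 332]) cube([565, 226, 18]);
translate([281, 100, 664]) cube([565, 226, 18]);


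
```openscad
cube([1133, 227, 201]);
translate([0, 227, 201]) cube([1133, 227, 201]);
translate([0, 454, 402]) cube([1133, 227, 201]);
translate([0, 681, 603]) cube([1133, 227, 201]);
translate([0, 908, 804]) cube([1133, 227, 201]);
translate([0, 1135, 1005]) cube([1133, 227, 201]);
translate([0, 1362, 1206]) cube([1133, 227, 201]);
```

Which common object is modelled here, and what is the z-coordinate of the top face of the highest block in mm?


A staircase. The total rise is 1407 mm.

7 identical blocks, each offset up and back from the previous — a staircase. Each step is 201 mm tall and there are 7 of them, so the total rise is 7 × 201 = 1407 mm.


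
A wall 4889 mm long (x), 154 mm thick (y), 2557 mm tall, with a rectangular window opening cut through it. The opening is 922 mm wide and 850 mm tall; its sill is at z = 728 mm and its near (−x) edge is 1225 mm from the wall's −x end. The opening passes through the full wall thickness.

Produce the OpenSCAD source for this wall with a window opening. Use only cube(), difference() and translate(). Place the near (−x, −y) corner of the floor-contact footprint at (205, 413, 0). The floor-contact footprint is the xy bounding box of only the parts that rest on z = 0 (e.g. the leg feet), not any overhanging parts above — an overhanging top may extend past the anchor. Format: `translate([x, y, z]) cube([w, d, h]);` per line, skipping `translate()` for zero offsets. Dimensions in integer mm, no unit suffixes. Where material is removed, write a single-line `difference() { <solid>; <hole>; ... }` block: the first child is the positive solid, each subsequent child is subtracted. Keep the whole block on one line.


difference() { translate([205, 413, 0]) cube([4889, 154, 2557]); translate([1430, 413, 728]) cube([922, 154, 850]); }


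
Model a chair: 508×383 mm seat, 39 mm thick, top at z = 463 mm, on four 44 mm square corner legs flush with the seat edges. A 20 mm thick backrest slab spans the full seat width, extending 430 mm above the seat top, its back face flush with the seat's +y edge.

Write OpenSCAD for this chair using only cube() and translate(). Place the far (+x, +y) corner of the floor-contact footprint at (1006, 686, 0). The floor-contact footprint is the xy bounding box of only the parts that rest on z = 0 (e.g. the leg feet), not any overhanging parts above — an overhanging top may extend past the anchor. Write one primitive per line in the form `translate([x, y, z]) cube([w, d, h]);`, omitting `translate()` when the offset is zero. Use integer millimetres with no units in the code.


// leg_h = 463 - 39 = 424
translate([498, 303, 424]) cube([508, 383, 39]);
translate([498, 303, 0]) cube([44, 44, 424]);
translate([962, 303, 0]) cube([44, 44, 424]);
translate([498, 642, 0]) cube([44, 44, 424]);
translate([962, 642, 0]) cube([44, 44, 424]);
translate([498, 666, 463]) cube([508, 20, 430]);


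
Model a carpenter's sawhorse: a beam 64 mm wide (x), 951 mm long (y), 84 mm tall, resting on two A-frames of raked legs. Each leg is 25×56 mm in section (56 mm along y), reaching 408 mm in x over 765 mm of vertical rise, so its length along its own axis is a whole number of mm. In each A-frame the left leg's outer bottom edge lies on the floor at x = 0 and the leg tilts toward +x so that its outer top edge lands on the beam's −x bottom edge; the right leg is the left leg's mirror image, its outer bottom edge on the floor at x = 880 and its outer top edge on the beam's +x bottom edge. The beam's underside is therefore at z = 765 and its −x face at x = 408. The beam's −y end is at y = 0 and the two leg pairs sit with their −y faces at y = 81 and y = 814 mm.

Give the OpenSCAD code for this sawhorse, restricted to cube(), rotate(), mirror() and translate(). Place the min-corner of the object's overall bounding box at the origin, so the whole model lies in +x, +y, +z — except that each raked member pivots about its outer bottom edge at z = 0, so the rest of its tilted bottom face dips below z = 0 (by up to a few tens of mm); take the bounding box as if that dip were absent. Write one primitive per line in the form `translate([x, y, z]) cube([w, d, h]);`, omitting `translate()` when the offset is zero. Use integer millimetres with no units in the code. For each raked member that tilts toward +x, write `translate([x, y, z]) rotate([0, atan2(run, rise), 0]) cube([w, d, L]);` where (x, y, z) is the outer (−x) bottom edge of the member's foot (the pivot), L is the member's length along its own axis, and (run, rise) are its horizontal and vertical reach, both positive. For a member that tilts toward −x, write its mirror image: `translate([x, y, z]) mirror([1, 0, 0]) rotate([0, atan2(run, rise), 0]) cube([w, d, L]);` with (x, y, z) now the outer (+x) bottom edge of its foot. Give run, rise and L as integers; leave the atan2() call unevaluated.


translate([408, 0, 765]) cube([64, 951, 84]);
translate([0, 81, 0]) rotate([0, atan2(408, 765), 0]) cube([25, 56, 867]);
translate([880, 81, 0]) mirror([1, 0, 0]) rotate([0, atan2(408, 765), 0]) cube([25, 56, 867]);
translate([0, 814, 0]) rotate([0, atan2(408, 765), 0]) cube([25, 56, 867]);
translate([880, 814, 0]) mirror([1, 0, 0]) rotate([0, atan2(408, 765), 0]) cube([25, 56, 867]);


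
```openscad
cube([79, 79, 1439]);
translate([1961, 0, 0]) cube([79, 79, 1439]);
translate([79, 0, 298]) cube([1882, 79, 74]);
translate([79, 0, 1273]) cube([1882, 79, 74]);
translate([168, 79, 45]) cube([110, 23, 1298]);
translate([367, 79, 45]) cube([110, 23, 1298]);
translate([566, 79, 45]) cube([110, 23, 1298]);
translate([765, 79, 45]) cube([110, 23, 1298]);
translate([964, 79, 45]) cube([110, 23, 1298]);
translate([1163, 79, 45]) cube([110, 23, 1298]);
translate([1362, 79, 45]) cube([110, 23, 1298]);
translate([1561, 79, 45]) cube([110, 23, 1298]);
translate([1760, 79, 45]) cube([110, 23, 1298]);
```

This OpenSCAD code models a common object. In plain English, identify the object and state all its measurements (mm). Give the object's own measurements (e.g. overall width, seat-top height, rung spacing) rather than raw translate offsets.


A fence section. Two 79×79 mm posts, 1439 mm tall, stand on the floor with a clear span of 1882 mm between their inner faces. Two horizontal rails of 79×74 mm section span the gap between the posts with their undersides at z = 298 mm and z = 1273 mm, flush with the posts' −y face. 9 pickets, each 110 mm wide, 23 mm thick and 1298 mm tall, are fixed to the +y face of the rails with their bottoms at z = 45 mm, spaced across the span with a 89 mm gap after the −x post and between neighbouring pickets, with 91 mm left before the +x post.


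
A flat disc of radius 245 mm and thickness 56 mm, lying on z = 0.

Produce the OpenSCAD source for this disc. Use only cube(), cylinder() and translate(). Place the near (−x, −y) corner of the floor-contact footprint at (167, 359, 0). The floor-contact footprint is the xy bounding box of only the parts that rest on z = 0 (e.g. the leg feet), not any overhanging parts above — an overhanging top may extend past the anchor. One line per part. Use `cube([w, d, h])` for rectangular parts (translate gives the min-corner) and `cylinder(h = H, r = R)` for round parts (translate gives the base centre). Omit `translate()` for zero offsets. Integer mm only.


translate([412, 604, 0]) cylinder(h = 56, r = 245);


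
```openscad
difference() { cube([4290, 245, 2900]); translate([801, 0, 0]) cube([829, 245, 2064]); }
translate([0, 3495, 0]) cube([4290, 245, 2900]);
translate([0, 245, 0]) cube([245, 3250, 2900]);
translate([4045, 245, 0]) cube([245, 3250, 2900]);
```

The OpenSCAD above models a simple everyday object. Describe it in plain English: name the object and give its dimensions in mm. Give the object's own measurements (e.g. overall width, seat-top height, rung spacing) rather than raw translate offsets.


A single room: four walls, each 2900 mm tall and 245 mm thick, enclosing an outside footprint 4290×3740 mm (x × y), no floor or roof. The front and back walls (−y and +y sides) run the full x-width; the side walls fit between their inner faces. A door opening 829 mm wide and 2064 mm tall is cut through the front wall from the floor up, its −x edge 801 mm from the wall's −x end.


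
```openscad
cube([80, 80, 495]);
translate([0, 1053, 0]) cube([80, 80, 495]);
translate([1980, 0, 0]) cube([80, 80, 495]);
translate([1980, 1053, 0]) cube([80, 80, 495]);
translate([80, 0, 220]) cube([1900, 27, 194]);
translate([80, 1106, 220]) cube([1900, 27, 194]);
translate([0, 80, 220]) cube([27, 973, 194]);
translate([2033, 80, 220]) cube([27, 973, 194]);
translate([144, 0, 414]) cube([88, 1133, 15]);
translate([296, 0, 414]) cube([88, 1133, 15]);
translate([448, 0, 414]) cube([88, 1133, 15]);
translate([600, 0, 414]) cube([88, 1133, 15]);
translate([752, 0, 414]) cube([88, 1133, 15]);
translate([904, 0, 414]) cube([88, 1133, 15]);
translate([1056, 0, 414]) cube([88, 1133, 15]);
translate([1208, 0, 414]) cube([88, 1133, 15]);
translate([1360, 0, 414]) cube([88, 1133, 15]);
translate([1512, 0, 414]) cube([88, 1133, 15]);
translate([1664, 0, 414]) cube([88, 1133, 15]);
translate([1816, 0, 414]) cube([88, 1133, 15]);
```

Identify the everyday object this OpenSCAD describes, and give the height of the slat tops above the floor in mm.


A bed frame. The slat-top height is 429 mm.

Four posts, four rails, and a row of slats — a bed frame. Slats sit on the rails at z = 220 + 194 = 414; with slat thickness 15, the top is 429 mm.


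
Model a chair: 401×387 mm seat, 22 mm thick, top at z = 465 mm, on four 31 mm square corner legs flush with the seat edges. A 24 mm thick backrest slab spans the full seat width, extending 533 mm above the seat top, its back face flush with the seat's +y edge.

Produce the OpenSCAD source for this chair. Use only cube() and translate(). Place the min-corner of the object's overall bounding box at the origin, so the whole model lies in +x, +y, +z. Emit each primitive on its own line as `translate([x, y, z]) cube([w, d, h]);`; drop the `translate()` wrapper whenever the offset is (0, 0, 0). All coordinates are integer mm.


translate([0, 0, 443]) cube([401, 387, 22]);
cube([31, 31, 443]);
translate([370, 0, 0]) cube([31, 31, 443]);
translate([0, 356, 0]) cube([31, 31, 443]);
translate([370, 356, 0]) cube([31, 31, 443]);
translate([0, 363, 465]) cube([401, 24, 533]);


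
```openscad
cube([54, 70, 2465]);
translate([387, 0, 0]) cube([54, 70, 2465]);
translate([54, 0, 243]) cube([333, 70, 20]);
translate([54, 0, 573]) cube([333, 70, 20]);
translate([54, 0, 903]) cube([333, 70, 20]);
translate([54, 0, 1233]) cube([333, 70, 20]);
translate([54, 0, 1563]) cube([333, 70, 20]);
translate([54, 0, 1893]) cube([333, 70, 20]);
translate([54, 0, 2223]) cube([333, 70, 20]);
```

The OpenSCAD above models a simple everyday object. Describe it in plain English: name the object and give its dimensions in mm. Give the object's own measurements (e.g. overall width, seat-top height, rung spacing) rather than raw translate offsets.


A straight ladder. Two 54×70 mm vertical rails, 2465 mm tall, stand 441 mm apart (outside-to-outside) with their front faces coplanar on the −y side. 7 rungs, each 70 mm deep and 20 mm tall, span between the inner faces of the rails, front faces flush with the rails. The lowest rung's underside is at z = 243 mm and rungs are spaced 330 mm apart (underside to underside).


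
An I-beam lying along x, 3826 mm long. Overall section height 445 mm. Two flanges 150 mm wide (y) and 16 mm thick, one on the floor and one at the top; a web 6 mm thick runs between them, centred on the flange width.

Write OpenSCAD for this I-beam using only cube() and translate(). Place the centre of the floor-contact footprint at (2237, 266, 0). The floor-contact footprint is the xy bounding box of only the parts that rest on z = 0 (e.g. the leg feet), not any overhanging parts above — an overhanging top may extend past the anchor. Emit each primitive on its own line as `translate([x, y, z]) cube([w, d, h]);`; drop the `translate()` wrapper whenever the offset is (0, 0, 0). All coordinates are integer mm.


translate([324, 191, 0]) cube([3826, 150, 16]);
translate([324, 263, 16]) cube([3826, 6, 413]);
translate([324, 191, 429]) cube([3826, 150, 16]);


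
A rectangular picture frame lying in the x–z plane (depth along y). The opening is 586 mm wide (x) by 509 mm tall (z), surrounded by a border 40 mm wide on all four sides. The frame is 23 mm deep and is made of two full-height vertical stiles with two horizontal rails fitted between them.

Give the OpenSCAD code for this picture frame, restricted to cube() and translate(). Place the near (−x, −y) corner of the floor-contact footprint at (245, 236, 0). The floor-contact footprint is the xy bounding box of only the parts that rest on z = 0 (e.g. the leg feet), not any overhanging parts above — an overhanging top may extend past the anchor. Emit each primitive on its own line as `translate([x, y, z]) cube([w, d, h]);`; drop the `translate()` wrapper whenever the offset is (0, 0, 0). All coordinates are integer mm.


translate([245, 236, 0]) cube([40, 23, 589]);
translate([871, 236, 0]) cube([40, 23, 589]);
translate([285, 236, 0]) cube([586, 23, 40]);
translate([285, 236, 549]) cube([586, 23, 40]);


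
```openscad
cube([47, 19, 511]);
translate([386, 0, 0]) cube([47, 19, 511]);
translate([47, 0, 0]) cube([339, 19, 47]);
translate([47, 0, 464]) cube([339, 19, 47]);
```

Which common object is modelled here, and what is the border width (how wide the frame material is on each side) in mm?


A picture frame. The border width is 47 mm.

Four thin pieces enclosing a rectangular opening — a picture frame. The two full-height stiles are 511 mm tall; the top rail sits at z = 464 and is 47 mm tall, so the border above the opening is 511 − 464 = 47 mm, matching the stile x-width.
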